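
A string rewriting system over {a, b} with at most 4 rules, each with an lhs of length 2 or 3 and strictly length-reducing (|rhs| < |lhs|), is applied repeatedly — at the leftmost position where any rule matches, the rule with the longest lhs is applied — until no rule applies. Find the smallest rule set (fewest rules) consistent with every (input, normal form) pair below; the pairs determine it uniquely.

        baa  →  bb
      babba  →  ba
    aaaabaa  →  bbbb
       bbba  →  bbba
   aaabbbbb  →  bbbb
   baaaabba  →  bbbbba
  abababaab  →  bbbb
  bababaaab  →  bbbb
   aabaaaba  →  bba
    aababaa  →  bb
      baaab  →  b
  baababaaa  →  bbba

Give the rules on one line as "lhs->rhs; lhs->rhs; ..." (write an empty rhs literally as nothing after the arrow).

aa->b; aba->bb; bab->

  | baa => bb
  | babba => ba
  | aaaabaa => baabaa => bbbaa => bbbb
  | bbba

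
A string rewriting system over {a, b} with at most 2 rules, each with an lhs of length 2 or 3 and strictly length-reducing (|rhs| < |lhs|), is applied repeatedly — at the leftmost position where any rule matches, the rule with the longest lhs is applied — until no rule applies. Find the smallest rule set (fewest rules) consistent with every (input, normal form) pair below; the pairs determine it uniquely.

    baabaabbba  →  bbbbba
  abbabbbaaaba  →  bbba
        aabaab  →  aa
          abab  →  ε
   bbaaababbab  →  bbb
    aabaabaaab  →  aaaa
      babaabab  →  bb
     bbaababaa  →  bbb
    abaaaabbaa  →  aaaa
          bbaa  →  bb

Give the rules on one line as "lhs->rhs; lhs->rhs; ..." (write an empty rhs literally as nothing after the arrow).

ab->; baa->b

  | baabaabbba => bbaabbba => bbbbba
  | abbabbbaaaba => babbbaaaba => bbbaaaba => bbbaba => bbba
  | aabaab => aaab => aa
  | abab => ab => ε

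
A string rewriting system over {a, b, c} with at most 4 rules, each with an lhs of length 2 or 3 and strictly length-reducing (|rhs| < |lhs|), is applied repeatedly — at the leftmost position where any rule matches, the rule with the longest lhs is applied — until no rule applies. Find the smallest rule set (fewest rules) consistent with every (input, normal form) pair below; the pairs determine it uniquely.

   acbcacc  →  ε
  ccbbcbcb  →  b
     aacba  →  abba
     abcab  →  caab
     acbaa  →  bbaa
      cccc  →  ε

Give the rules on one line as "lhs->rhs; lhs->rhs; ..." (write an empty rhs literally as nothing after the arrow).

abc->ca; ac->b; bc->c; cc->

  | acbcacc => bbcacc => bcacc => cacc => cbc => cc => ε
  | ccbbcbcb => bbcbcb => bcbcb => cbcb => ccb => b
  | aacba => abba
  | abcab => caab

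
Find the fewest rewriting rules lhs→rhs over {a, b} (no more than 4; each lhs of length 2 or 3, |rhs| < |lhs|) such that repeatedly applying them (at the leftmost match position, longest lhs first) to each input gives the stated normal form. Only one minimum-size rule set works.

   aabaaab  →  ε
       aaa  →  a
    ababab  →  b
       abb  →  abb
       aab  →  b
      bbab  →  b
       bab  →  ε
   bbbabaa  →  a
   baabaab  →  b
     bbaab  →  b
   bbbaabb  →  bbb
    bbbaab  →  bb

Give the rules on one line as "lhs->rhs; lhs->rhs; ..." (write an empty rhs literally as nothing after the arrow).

aa->; ba->a; baa->ba; bab->

  | aabaaab => baaab => baab => bab => ε
  | aaa => a
  | ababab => aab => b
  | abb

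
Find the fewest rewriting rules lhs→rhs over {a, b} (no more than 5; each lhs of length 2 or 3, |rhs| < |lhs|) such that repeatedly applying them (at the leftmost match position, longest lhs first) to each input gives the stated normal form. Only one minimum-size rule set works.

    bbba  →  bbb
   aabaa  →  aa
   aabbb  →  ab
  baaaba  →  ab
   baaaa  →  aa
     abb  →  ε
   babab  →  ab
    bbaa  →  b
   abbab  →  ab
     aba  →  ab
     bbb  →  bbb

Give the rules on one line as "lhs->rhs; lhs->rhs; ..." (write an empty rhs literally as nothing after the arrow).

abb->; ba->b; baa->; bab->

  | bbba => bbb
  | aabaa => aa
  | aabbb => ab
  | baaaba => aba => ab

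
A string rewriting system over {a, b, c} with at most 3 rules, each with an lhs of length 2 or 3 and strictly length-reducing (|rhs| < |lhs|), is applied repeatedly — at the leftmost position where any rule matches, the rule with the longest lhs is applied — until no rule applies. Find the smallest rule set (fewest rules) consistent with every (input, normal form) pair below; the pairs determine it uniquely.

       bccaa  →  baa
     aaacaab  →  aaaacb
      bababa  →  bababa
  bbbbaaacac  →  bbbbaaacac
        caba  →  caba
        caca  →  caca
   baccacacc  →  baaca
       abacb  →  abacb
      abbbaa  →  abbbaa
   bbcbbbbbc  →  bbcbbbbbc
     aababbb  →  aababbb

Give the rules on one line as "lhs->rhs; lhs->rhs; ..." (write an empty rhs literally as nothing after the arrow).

  | bccaa => baa
  | aaacaab => aaaacb
  | bababa
  | bbbbaaacac

caa->ac; cc->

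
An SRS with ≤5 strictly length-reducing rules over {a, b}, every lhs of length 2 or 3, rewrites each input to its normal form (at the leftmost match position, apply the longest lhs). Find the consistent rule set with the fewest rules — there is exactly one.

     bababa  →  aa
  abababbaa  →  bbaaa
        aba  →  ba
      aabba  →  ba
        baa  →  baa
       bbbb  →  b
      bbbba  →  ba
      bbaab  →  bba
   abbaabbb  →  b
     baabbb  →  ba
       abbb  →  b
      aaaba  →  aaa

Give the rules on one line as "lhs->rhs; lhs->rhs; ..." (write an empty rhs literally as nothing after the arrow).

aab->a; ab->b; abb->a; bbb->a

  | bababa => bbaba => bbba => aa
  | abababbaa => bababbaa => bbabbaa => bbaaa
  | aba => ba
  | aabba => aba => ba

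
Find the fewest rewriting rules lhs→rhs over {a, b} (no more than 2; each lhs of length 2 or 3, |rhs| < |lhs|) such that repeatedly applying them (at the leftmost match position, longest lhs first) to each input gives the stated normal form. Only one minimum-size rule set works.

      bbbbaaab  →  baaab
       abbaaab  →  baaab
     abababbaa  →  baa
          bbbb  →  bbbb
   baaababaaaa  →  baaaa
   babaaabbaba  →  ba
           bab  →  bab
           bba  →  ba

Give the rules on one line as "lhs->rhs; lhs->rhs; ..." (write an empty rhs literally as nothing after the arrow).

aba->ba; bba->ba

  | bbbbaaab => bbbaaab => bbaaab => baaab
  | abbaaab => abaaab => baaab
  | abababbaa => bababbaa => bbabbaa => babbaa => babaa => bbaa => baa
  | bbbb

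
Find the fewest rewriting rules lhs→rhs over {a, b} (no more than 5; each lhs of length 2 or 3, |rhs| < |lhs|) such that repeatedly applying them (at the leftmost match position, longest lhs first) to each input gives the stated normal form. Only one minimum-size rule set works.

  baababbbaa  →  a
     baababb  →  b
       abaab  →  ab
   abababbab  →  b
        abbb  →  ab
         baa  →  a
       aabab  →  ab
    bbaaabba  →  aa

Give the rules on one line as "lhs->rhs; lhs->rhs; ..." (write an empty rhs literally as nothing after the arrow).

aba->; ba->; bb->b; bba->

  | baababbbaa => ababbbaa => bbbaa => bbaa => a
  | baababb => ababb => bb => b
  | abaab => ab
  | abababbab => babbab => bbab => b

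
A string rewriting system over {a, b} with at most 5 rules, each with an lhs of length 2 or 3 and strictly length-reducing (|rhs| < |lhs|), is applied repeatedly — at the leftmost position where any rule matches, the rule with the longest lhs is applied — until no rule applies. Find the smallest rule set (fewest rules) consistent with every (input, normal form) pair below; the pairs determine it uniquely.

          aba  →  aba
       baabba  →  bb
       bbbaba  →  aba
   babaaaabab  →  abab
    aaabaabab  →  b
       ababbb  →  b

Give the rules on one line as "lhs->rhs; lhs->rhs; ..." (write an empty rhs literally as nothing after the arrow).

aaa->b; aab->aa; abb->bb; bbb->

  | aba
  | baabba => baaba => baaa => bb
  | bbbaba => aba
  | babaaaabab => babbabab => bbbabab => abab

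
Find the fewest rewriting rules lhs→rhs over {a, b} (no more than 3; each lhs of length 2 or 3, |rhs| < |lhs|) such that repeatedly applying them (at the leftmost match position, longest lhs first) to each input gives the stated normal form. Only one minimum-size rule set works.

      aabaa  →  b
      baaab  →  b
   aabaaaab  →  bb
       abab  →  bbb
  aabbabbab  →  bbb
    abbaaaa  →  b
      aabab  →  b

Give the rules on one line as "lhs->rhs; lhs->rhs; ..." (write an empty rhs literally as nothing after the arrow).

aa->; ab->; aba->bb

  | aabaa => baa => b
  | baaab => bab => b
  | aabaaaab => baaaab => baab => bb
  | abab => bbb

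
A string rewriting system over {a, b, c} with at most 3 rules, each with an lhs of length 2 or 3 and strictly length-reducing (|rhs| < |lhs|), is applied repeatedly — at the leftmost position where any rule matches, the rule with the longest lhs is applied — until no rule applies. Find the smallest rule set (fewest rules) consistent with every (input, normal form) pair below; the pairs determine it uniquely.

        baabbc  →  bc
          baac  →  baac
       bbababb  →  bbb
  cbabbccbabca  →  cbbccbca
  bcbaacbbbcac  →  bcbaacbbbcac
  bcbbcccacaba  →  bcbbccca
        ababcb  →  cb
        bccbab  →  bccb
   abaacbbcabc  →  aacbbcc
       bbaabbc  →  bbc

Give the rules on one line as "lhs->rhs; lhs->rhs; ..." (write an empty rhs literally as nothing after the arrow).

  | baabbc => babc => bc
  | baac
  | bbababb => bbabb => bbb
  | cbabbccbabca => cbbccbabca => cbbccbca

ab->; aca->a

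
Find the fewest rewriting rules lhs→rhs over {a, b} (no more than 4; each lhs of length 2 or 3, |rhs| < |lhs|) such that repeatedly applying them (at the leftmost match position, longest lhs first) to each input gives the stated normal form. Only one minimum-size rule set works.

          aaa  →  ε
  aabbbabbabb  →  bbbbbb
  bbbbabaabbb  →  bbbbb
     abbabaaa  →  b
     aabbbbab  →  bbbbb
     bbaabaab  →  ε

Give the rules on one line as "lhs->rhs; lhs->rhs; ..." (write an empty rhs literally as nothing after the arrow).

  | aaa => ba => ε
  | aabbbabbabb => bbbbabbabb => bbbbbabb => bbbbbb
  | bbbbabaabbb => bbbbaabbb => bbbabbb => bbbbb
  | abbabaaa => babaaa => baaa => aa => b

aa->b; ab->; ba->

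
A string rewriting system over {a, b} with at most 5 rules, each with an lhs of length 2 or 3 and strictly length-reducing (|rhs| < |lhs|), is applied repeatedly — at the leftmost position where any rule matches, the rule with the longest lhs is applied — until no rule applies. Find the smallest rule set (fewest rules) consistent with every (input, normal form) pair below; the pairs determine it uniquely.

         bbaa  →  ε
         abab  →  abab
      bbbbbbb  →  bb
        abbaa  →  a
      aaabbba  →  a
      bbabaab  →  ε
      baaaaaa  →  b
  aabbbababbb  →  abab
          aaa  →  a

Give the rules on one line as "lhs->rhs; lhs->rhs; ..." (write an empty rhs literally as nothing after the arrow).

aa->; aab->bb; bba->a; bbb->a

  | bbaa => aa => ε
  | abab
  | bbbbbbb => abbbb => aab => bb
  | abbaa => aaa => a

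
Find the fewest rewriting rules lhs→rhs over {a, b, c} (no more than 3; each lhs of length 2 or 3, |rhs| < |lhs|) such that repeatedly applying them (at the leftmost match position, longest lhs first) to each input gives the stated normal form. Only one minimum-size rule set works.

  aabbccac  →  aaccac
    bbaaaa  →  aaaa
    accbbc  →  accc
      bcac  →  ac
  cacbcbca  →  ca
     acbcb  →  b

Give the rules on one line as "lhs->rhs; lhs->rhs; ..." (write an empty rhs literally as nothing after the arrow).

  | aabbccac => aaccac
  | bbaaaa => aaaa
  | accbbc => accc
  | bcac => ac

acb->b; bb->; bc->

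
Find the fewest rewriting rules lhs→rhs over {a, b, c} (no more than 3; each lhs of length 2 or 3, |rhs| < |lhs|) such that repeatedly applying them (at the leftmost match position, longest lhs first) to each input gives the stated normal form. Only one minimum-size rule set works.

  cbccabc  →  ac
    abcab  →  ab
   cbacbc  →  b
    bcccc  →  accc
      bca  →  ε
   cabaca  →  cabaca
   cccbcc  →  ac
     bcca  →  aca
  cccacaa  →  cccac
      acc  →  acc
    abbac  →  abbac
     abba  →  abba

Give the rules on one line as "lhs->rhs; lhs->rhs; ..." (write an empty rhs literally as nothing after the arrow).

aa->; bc->a; cb->b

  | cbccabc => bccabc => acabc => acaa => ac
  | abcab => aaab => ab
  | cbacbc => bacbc => babc => baa => b
  | bcccc => accc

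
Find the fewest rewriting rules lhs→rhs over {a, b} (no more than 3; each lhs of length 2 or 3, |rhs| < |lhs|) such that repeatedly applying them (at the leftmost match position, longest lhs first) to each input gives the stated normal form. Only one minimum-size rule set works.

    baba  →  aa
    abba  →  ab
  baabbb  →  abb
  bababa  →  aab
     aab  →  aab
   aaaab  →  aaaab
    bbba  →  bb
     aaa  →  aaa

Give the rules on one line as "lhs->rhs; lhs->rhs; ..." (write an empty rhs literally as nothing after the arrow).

ba->b; bab->a; bba->b

  | baba => aa
  | abba => ab
  | baabbb => babbb => abb
  | bababa => aaba => aab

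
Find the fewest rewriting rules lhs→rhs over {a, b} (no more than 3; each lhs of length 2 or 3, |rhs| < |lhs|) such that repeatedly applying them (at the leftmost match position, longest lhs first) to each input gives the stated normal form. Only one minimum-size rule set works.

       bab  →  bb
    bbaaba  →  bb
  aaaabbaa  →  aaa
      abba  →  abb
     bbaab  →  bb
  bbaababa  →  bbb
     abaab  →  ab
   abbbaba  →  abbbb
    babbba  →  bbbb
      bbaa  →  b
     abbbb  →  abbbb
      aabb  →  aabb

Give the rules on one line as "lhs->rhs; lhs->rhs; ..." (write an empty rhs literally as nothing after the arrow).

aba->; ba->b; baa->a

  | bab => bb
  | bbaaba => baba => bba => bb
  | aaaabbaa => aaaaba => aaa
  | abba => abb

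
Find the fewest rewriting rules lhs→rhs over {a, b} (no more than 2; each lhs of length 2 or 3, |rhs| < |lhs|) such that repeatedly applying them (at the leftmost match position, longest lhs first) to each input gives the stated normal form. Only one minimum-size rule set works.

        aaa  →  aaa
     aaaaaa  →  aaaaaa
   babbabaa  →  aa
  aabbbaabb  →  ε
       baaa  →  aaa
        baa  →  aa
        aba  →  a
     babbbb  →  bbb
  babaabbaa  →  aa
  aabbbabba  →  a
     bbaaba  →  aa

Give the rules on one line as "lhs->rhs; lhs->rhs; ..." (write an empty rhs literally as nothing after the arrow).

  | aaa
  | aaaaaa
  | babbabaa => abbabaa => babaa => abaa => aa
  | aabbbaabb => abbaabb => baabb => aabb => ab => ε

ab->; ba->a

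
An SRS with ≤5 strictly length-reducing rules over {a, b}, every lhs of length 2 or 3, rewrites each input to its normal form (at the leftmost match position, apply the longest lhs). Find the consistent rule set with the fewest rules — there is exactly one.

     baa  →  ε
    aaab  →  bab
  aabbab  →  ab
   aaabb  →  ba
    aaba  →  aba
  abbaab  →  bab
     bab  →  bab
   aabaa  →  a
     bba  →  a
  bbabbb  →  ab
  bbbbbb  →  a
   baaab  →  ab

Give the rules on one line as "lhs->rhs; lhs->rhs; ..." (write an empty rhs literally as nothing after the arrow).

aa->b; aab->ab; bb->; bbb->ab

  | baa => bb => ε
  | aaab => bab
  | aabbab => abbab => aab => ab
  | aaabb => babb => ba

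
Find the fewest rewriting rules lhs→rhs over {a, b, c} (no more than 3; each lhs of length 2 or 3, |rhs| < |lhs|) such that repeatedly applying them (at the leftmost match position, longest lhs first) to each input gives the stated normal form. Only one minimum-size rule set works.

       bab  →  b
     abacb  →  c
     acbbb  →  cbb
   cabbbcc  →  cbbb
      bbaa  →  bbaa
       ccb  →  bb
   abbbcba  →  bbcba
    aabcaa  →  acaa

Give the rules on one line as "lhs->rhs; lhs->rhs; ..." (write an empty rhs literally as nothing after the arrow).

  | bab => b
  | abacb => acb => c
  | acbbb => cbb
  | cabbbcc => cbbcc => cbbb

ab->; acb->c; cc->b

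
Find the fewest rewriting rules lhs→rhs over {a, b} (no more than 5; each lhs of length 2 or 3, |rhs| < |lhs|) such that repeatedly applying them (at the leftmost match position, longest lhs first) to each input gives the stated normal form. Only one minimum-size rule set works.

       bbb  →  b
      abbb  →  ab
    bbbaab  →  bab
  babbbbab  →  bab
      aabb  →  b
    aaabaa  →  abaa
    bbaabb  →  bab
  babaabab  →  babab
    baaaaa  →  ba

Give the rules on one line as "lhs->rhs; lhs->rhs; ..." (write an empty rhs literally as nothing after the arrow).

aaa->a; aab->; bb->b; bba->b

  | bbb => bb => b
  | abbb => abb => ab
  | bbbaab => bbaab => bab
  | babbbbab => babbbab => babbab => babb => bab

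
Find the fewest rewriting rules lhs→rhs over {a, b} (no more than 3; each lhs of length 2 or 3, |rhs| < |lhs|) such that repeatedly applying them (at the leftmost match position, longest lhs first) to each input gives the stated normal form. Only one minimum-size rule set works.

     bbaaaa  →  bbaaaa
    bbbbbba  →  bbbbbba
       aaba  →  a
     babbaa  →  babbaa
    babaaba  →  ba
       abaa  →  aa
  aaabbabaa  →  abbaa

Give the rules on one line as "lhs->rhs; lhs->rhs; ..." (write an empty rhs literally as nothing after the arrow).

aab->ab; aba->a

  | bbaaaa
  | bbbbbba
  | aaba => aba => a
  | babbaa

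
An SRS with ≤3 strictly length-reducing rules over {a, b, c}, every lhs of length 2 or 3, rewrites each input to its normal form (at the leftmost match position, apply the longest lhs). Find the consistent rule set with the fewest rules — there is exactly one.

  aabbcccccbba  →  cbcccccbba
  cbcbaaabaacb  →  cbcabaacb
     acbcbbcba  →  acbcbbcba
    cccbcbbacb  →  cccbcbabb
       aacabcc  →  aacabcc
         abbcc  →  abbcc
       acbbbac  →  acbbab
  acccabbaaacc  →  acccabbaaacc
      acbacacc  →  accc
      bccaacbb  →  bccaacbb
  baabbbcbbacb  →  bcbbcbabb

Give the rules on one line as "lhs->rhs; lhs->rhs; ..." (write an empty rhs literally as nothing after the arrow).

aab->c; bac->ab

  | aabbcccccbba => cbcccccbba
  | cbcbaaabaacb => cbcbacaacb => cbcabaacb
  | acbcbbcba
  | cccbcbbacb => cccbcbabb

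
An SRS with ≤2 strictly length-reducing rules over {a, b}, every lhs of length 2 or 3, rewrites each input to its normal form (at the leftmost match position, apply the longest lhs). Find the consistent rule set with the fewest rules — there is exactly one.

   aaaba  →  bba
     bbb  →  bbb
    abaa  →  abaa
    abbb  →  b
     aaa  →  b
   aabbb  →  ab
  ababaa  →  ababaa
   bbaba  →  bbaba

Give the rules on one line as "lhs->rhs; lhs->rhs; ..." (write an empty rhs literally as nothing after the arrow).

aaa->b; abb->

  | aaaba => bba
  | bbb
  | abaa
  | abbb => b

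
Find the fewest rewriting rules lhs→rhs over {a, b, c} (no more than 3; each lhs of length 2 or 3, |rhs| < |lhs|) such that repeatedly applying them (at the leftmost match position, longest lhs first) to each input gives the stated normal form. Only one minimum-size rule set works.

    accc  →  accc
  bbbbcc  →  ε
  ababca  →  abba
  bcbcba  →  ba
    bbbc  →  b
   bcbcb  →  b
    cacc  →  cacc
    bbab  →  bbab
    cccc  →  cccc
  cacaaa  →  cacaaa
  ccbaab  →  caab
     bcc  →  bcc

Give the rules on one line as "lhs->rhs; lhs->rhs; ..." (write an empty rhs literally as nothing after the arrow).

  | accc
  | bbbbcc => bbc => ε
  | ababca => abba
  | bcbcba => bcba => ba

abc->b; bbc->; cb->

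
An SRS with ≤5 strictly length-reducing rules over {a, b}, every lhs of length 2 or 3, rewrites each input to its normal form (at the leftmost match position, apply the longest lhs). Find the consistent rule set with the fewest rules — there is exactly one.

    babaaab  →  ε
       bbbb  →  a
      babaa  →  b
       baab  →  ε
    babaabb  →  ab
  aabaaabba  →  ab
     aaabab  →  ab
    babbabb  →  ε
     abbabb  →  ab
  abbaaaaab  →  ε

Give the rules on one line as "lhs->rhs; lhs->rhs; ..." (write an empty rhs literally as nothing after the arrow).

  | babaaab => bbaaab => aaab => bab => bb => ε
  | bbbb => abb => a
  | babaa => bbaa => aa => b
  | baab => bab => bb => ε

aa->b; ba->b; bb->; bbb->ab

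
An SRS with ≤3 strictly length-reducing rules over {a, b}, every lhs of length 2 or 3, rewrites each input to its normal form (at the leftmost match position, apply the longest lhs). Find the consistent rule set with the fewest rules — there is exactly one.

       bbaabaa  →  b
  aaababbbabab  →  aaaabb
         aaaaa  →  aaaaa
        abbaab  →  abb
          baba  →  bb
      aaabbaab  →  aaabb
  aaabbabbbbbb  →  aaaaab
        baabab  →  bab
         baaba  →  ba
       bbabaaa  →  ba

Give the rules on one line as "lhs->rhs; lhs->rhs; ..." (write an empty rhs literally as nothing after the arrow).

aba->b; baa->; bbb->ab

  | bbaabaa => bbaa => b
  | aaababbbabab => aabbbbabab => aaabbabab => aaabbbb => aaaabb
  | aaaaa
  | abbaab => abb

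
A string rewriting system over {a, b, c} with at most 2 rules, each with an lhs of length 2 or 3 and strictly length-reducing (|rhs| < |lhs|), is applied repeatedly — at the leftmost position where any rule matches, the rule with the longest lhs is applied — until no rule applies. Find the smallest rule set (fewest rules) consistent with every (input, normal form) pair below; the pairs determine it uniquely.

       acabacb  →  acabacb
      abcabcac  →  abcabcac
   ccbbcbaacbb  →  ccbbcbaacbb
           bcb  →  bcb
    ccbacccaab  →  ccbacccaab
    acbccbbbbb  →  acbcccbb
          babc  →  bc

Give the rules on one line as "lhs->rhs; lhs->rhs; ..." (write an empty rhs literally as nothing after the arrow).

bab->b; bbb->c

  | acabacb
  | abcabcac
  | ccbbcbaacbb
  | bcb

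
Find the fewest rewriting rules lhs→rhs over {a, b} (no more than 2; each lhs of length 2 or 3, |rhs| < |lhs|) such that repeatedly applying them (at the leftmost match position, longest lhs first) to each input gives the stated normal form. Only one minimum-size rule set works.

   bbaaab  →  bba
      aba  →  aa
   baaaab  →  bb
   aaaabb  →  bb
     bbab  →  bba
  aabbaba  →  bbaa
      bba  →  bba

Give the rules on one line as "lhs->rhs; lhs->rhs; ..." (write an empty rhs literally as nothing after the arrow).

aab->b; ab->a

  | bbaaab => bbab => bba
  | aba => aa
  | baaaab => baab => bb
  | aaaabb => aabb => bb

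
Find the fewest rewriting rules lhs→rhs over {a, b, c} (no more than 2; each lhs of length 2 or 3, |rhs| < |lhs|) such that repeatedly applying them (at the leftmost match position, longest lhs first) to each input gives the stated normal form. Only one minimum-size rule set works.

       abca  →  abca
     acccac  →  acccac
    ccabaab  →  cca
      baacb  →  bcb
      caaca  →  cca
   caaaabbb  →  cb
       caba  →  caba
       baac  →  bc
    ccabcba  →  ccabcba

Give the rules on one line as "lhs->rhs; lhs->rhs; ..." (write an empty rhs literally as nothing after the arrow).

aa->; bb->

  | abca
  | acccac
  | ccabaab => ccabb => cca
  | baacb => bcb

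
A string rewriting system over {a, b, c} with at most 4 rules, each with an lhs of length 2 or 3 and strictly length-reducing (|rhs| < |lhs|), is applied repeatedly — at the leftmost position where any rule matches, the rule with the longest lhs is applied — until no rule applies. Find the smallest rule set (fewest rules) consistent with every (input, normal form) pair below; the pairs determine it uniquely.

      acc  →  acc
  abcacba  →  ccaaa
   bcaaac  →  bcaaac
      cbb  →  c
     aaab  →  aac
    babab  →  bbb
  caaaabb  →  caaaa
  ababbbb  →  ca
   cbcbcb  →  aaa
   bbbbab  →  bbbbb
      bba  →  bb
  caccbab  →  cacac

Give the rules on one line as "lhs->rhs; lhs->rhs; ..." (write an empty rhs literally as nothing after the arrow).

ab->c; ba->b; cb->a

  | acc
  | abcacba => ccacba => ccaaa
  | bcaaac
  | cbb => ab => c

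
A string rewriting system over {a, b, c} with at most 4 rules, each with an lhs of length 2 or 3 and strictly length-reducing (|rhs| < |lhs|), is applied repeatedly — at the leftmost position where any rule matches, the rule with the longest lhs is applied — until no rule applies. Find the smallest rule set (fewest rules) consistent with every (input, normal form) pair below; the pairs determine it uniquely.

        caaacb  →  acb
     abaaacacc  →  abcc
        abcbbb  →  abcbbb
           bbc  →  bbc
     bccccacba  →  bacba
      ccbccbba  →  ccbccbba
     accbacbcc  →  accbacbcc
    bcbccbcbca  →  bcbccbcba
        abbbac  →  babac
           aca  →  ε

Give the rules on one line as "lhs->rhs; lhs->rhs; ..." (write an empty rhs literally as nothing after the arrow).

  | caaacb => aaacb => acb
  | abaaacacc => abacacc => abaacc => abcc
  | abcbbb
  | bbc

aa->; abb->ba; ca->a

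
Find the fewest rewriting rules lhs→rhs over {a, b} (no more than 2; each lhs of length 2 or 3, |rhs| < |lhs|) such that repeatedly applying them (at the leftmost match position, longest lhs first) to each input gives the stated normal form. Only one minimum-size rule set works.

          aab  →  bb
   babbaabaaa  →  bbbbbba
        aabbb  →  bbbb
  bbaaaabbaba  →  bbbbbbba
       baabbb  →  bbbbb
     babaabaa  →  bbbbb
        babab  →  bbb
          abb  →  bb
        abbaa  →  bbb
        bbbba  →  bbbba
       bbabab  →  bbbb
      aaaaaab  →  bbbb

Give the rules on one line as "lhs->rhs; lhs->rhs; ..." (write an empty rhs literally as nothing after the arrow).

  | aab => bb
  | babbaabaaa => bbbaabaaa => bbbbbaaa => bbbbbba
  | aabbb => bbbb
  | bbaaaabbaba => bbbaabbaba => bbbbbbaba => bbbbbbba

aa->b; ab->b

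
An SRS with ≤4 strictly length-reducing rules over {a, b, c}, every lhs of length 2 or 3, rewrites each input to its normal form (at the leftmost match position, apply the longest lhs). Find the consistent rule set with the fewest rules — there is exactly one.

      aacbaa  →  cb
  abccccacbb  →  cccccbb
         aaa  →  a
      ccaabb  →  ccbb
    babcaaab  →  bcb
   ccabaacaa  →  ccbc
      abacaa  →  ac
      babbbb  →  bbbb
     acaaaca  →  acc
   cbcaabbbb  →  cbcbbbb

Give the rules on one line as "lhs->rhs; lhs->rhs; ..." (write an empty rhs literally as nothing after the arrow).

  | aacbaa => cbaa => cb
  | abccccacbb => ccccacbb => cccccbb
  | aaa => a
  | ccaabb => ccabb => ccbb

aa->; ab->; ca->c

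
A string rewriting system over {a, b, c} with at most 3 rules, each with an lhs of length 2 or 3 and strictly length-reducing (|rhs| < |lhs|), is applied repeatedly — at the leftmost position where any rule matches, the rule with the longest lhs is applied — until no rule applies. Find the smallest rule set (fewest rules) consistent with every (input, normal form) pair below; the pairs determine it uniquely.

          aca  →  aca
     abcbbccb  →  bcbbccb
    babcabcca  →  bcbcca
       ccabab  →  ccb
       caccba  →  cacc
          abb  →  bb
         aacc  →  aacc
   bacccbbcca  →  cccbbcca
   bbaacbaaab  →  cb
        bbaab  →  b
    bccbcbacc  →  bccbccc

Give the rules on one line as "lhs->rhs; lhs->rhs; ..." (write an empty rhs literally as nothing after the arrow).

ab->b; ba->

  | aca
  | abcbbccb => bcbbccb
  | babcabcca => bcabcca => bcbcca
  | ccabab => ccbab => ccb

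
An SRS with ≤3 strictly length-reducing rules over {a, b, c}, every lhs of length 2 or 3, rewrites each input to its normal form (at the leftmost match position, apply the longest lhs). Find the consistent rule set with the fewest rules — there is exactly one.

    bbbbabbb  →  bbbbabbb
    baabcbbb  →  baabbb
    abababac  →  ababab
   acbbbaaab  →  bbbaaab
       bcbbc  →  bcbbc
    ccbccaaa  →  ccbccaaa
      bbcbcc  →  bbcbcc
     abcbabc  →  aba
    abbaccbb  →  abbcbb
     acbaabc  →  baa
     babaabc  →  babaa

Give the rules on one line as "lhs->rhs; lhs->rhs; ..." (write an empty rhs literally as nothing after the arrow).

abc->a; ac->

  | bbbbabbb
  | baabcbbb => baabbb
  | abababac => ababab
  | acbbbaaab => bbbaaab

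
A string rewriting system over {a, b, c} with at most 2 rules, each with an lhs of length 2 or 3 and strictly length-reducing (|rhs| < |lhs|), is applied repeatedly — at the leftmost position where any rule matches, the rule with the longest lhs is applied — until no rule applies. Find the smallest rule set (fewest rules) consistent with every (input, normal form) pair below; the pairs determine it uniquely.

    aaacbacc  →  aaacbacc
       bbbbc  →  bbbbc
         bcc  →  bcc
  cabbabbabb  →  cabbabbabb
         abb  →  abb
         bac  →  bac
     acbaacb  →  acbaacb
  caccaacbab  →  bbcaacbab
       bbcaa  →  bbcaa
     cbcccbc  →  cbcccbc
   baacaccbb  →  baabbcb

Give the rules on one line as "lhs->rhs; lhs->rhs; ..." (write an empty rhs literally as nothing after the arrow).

cac->bb; cbb->cb

  | aaacbacc
  | bbbbc
  | bcc
  | cabbabbabb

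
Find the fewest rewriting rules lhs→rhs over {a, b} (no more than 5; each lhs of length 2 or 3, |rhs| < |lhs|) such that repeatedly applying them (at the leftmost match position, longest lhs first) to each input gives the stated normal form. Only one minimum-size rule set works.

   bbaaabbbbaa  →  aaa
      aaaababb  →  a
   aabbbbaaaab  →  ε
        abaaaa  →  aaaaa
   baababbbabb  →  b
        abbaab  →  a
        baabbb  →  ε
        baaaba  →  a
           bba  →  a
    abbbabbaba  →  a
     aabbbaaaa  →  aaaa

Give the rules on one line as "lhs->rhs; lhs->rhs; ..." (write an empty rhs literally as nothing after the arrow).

  | bbaaabbbbaa => aaabbbbaa => abbbaa => abbaa => abaa => aaa
  | aaaababb => aaabb => ab => a
  | aabbbbaaaab => bbbaaaab => baaaab => baaab => baab => bab => bb => ε
  | abaaaa => aaaaa

aab->; ab->a; ba->b; bb->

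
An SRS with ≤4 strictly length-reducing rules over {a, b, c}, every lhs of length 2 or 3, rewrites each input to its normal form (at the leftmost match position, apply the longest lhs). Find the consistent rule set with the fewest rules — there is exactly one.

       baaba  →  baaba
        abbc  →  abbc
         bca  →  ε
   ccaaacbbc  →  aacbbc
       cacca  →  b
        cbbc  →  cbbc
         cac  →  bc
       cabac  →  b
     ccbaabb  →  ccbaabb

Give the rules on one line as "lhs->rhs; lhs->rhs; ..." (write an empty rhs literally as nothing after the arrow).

bac->; bca->; ca->b; cca->

  | baaba
  | abbc
  | bca => ε
  | ccaaacbbc => aacbbc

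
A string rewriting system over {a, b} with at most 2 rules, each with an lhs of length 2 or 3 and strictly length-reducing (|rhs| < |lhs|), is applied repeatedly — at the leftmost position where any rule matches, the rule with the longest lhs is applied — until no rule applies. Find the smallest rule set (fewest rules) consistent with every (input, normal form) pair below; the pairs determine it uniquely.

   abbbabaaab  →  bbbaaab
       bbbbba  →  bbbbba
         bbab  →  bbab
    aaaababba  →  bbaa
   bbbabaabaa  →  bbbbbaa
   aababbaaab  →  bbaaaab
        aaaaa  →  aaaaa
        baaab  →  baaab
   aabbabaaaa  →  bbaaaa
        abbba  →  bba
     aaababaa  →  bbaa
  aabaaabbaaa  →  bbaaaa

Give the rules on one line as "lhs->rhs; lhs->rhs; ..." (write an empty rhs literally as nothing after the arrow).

aba->ba; abb->ba

  | abbbabaaab => bababaaab => bbabaaab => bbbaaab
  | bbbbba
  | bbab
  | aaaababba => aaababba => aababba => ababba => babba => bbaa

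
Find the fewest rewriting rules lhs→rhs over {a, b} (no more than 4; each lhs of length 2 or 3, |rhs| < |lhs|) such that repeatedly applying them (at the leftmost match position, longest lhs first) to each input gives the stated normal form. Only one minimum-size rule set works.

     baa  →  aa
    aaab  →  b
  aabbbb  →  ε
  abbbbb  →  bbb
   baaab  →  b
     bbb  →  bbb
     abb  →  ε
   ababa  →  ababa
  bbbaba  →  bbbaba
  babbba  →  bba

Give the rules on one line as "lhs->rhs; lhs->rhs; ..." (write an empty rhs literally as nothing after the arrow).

  | baa => aa
  | aaab => b
  | aabbbb => abb => ε
  | abbbbb => bbb

aaa->; abb->; baa->aa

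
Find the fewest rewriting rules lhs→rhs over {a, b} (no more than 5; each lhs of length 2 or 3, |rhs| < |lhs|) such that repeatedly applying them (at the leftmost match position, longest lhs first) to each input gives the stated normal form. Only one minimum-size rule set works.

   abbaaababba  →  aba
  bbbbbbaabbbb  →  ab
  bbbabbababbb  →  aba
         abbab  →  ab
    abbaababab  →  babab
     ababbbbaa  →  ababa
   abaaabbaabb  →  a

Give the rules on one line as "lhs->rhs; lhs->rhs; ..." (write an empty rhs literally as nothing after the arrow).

aa->a; aaa->; bb->; bbb->a

  | abbaaababba => aaaababba => ababba => abaa => aba
  | bbbbbbaabbbb => abbbaabbbb => aaaabbbb => abbbb => aab => ab
  | bbbabbababbb => aabbababbb => abbababbb => aababbb => ababbb => abaa => aba
  | abbab => aab => ab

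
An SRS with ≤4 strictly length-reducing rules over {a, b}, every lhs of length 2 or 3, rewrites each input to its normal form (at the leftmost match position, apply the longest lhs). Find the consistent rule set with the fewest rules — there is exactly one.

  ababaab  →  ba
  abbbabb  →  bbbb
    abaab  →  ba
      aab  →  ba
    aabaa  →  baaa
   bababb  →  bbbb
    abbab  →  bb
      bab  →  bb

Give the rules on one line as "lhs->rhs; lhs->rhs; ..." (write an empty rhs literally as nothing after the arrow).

  | ababaab => abaab => aab => ba
  | abbbabb => bbabb => bbbb
  | abaab => aab => ba
  | aab => ba

aab->ba; ab->; bab->bb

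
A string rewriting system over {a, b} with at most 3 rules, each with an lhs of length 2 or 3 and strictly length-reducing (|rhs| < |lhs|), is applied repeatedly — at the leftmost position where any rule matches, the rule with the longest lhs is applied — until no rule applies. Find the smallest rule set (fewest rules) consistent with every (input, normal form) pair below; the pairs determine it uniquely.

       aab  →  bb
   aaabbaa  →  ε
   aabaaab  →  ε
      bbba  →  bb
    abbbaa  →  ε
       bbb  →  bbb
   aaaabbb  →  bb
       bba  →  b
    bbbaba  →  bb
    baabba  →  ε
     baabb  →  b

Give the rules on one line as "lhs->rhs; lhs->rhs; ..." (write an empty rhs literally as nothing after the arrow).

aa->b; ab->; ba->

  | aab => bb
  | aaabbaa => babbaa => bbaa => ba => ε
  | aabaaab => bbaaab => baab => ab => ε
  | bbba => bb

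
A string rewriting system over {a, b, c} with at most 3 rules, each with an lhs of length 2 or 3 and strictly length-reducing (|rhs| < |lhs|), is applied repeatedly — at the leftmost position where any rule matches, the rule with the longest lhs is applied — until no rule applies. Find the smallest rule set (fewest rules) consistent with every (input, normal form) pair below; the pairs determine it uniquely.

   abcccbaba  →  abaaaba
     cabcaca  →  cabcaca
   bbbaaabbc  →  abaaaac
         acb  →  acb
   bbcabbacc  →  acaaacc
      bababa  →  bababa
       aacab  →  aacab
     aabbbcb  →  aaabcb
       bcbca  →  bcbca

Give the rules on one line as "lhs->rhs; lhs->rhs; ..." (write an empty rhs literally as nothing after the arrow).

bb->a; ccc->ab

  | abcccbaba => ababbaba => abaaaba
  | cabcaca
  | bbbaaabbc => abaaabbc => abaaaac
  | acb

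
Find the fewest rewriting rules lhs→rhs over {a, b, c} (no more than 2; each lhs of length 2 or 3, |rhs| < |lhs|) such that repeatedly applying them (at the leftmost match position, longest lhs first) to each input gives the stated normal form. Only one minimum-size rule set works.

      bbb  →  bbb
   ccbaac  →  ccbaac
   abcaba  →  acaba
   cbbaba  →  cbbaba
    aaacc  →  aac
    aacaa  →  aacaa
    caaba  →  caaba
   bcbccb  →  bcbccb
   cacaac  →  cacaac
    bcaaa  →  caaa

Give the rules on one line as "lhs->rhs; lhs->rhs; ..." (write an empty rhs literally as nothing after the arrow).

  | bbb
  | ccbaac
  | abcaba => acaba
  | cbbaba

acc->c; bca->ca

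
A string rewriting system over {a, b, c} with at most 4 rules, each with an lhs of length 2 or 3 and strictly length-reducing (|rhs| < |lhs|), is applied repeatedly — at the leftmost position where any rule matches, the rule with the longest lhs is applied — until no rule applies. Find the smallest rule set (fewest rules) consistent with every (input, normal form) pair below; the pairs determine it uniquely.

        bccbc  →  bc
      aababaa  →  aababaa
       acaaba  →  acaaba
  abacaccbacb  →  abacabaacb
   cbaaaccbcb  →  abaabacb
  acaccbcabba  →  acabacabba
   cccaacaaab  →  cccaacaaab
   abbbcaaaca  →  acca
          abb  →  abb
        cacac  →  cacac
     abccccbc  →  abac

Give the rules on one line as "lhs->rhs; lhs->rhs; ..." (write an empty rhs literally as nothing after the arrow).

bca->c; bcc->; cba->ab; ccb->ba

  | bccbc => bc
  | aababaa
  | acaaba
  | abacaccbacb => abacabaacb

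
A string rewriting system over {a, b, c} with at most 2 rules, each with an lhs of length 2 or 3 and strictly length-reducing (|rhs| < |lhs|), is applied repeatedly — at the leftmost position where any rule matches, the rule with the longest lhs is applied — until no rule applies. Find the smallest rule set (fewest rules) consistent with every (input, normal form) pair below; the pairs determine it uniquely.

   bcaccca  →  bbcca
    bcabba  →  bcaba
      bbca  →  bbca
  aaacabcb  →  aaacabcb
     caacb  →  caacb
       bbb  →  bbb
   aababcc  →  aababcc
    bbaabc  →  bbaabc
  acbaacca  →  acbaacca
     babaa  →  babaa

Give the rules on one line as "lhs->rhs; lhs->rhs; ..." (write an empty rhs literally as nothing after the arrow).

abb->ab; cac->b

  | bcaccca => bbcca
  | bcabba => bcaba
  | bbca
  | aaacabcb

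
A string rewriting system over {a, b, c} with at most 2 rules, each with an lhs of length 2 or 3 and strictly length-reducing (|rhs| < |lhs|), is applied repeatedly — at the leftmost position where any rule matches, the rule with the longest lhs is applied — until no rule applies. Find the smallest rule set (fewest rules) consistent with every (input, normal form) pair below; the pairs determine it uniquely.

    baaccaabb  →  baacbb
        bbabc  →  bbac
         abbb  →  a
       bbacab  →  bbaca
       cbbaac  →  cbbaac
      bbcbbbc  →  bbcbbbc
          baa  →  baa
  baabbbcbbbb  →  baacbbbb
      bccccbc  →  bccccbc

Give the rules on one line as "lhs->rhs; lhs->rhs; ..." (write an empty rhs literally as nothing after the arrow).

  | baaccaabb => baacbb
  | bbabc => bbac
  | abbb => abb => ab => a
  | bbacab => bbaca

ab->a; caa->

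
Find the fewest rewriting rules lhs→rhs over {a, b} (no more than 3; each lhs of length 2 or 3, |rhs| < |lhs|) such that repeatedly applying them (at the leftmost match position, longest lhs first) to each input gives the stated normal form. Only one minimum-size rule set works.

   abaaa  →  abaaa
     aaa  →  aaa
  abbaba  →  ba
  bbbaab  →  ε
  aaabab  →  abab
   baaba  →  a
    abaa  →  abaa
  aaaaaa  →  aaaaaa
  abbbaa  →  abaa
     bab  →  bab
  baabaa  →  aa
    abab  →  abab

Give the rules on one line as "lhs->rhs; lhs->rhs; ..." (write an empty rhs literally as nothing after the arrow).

aab->b; bb->

  | abaaa
  | aaa
  | abbaba => aaba => ba
  | bbbaab => baab => bb => ε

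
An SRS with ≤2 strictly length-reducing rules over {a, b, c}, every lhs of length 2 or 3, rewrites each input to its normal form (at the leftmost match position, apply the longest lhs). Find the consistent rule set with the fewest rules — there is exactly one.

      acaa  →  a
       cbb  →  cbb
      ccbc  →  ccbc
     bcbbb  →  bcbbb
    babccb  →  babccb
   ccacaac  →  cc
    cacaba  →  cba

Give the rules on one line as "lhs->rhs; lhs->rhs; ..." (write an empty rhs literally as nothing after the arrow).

  | acaa => a
  | cbb
  | ccbc
  | bcbbb

ac->; aca->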